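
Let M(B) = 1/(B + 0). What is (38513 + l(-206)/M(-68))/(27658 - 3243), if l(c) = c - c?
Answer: 2027/1285 ≈ 1.5774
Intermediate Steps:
M(B) = 1/B
l(c) = 0
(38513 + l(-206)/M(-68))/(27658 - 3243) = (38513 + 0/(1/(-68)))/(27658 - 3243) = (38513 + 0/(-1/68))/24415 = (38513 + 0*(-68))*(1/24415) = (38513 + 0)*(1/24415) = 38513*(1/24415) = 2027/1285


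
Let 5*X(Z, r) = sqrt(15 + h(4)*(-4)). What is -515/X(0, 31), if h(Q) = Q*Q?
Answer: 2575*I/7 ≈ 367.86*I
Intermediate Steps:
h(Q) = Q**2
X(Z, r) = 7*I/5 (X(Z, r) = sqrt(15 + 4**2*(-4))/5 = sqrt(15 + 16*(-4))/5 = sqrt(15 - 64)/5 = sqrt(-49)/5 = (7*I)/5 = 7*I/5)
-515/X(0, 31) = -515*(-5*I/7) = -(-2575)*I/7 = 2575*I/7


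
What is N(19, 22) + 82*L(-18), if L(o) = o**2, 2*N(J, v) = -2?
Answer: 26567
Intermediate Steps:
N(J, v) = -1 (N(J, v) = (1/2)*(-2) = -1)
N(19, 22) + 82*L(-18) = -1 + 82*(-18)**2 = -1 + 82*324 = -1 + 26568 = 26567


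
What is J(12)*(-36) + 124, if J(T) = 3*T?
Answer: -1172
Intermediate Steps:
J(12)*(-36) + 124 = (3*12)*(-36) + 124 = 36*(-36) + 124 = -1296 + 124 = -1172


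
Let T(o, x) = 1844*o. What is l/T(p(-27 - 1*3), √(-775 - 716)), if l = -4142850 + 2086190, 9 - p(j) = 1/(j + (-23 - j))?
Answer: -11825795/95888 ≈ -123.33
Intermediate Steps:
p(j) = 208/23 (p(j) = 9 - 1/(j + (-23 - j)) = 9 - 1/(-23) = 9 - 1*(-1/23) = 9 + 1/23 = 208/23)
l = -2056660
l/T(p(-27 - 1*3), √(-775 - 716)) = -2056660/(1844*(208/23)) = -2056660/383552/23 = -2056660*23/383552 = -11825795/95888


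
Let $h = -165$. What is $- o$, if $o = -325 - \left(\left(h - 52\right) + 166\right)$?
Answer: $274$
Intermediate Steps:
$o = -274$ ($o = -325 - \left(\left(-165 - 52\right) + 166\right) = -325 - \left(-217 + 166\right) = -325 - -51 = -325 + 51 = -274$)
$- o = \left(-1\right) \left(-274\right) = 274$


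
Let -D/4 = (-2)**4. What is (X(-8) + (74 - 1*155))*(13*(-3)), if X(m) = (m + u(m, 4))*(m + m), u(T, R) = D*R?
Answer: -161577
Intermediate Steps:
D = -64 (D = -4*(-2)**4 = -4*16 = -64)
u(T, R) = -64*R
X(m) = 2*m*(-256 + m) (X(m) = (m - 64*4)*(m + m) = (m - 256)*(2*m) = (-256 + m)*(2*m) = 2*m*(-256 + m))
(X(-8) + (74 - 1*155))*(13*(-3)) = (2*(-8)*(-256 - 8) + (74 - 1*155))*(13*(-3)) = (2*(-8)*(-264) + (74 - 155))*(-39) = (4224 - 81)*(-39) = 4143*(-39) = -161577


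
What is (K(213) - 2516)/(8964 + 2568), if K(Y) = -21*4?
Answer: -650/2883 ≈ -0.22546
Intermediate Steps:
K(Y) = -84
(K(213) - 2516)/(8964 + 2568) = (-84 - 2516)/(8964 + 2568) = -2600/11532 = -2600*1/11532 = -650/2883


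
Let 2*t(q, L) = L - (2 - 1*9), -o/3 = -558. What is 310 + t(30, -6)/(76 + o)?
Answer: 1085001/3500 ≈ 310.00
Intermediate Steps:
o = 1674 (o = -3*(-558) = 1674)
t(q, L) = 7/2 + L/2 (t(q, L) = (L - (2 - 1*9))/2 = (L - (2 - 9))/2 = (L - 1*(-7))/2 = (L + 7)/2 = (7 + L)/2 = 7/2 + L/2)
310 + t(30, -6)/(76 + o) = 310 + (7/2 + (½)*(-6))/(76 + 1674) = 310 + (7/2 - 3)/1750 = 310 + (½)*(1/1750) = 310 + 1/3500 = 1085001/3500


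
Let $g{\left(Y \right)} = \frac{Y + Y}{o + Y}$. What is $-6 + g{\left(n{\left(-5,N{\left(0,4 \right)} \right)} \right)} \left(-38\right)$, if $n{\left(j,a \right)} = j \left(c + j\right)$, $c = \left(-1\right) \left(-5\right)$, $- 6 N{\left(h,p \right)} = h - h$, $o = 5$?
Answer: $-6$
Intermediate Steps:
$N{\left(h,p \right)} = 0$ ($N{\left(h,p \right)} = - \frac{h - h}{6} = \left(- \frac{1}{6}\right) 0 = 0$)
$c = 5$
$n{\left(j,a \right)} = j \left(5 + j\right)$
$g{\left(Y \right)} = \frac{2 Y}{5 + Y}$ ($g{\left(Y \right)} = \frac{Y + Y}{5 + Y} = \frac{2 Y}{5 + Y}$)
$-6 + g{\left(n{\left(-5,N{\left(0,4 \right)} \right)} \right)} \left(-38\right) = -6 + \frac{2 \left(- 5 \left(5 - 5\right)\right)}{5 - 5 \left(5 - 5\right)} \left(-38\right) = -6 + \frac{2 \left(\left(-5\right) 0\right)}{5 - 0} \left(-38\right) = -6 + 2 \cdot 0 \frac{1}{5 + 0} \left(-38\right) = -6 + 2 \cdot 0 \cdot \frac{1}{5} \left(-38\right) = -6 + 0 \left(-38\right) = -6 + 0 = -6$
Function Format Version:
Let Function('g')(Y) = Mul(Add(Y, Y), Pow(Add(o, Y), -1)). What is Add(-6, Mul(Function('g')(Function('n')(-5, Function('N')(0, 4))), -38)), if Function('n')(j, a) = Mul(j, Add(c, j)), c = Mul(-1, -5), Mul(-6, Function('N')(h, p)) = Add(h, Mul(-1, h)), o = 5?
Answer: -6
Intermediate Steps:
Function('N')(h, p) = 0 (Function('N')(h, p) = Mul(Rational(-1, 6), Add(h, Mul(-1, h))) = Mul(Rational(-1, 6), 0) = 0)
c = 5
Function('n')(j, a) = Mul(j, Add(5, j))
Function('g')(Y) = Mul(2, Y, Pow(Add(5, Y), -1)) (Function('g')(Y) = Mul(Add(Y, Y), Pow(Add(5, Y), -1)) = Mul(Mul(2, Y), Pow(Add(5, Y), -1)) = Mul(2, Y, Pow(Add(5, Y), -1)))
Add(-6, Mul(Function('g')(Function('n')(-5, Function('N')(0, 4))), -38)) = Add(-6, Mul(Mul(2, Mul(-5, Add(5, -5)), Pow(Add(5, Mul(-5, Add(5, -5))), -1)), -38)) = Add(-6, Mul(Mul(2, Mul(-5, 0), Pow(Add(5, Mul(-5, 0)), -1)), -38)) = Add(-6, Mul(Mul(2, 0, Pow(Add(5, 0), -1)), -38)) = Add(-6, Mul(Mul(2, 0, Pow(5, -1)), -38)) = Add(-6, Mul(Mul(2, 0, Rational(1, 5)), -38)) = Add(-6, Mul(0, -38)) = Add(-6, 0) = -6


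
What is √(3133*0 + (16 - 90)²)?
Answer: 74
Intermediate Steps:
√(3133*0 + (16 - 90)²) = √(0 + (-74)²) = √(0 + 5476) = √5476 = 74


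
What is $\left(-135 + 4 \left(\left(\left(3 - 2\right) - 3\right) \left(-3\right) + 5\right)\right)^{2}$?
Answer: $8281$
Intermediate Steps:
$\left(-135 + 4 \left(\left(\left(3 - 2\right) - 3\right) \left(-3\right) + 5\right)\right)^{2} = \left(-135 + 4 \left(\left(1 - 3\right) \left(-3\right) + 5\right)\right)^{2} = \left(-135 + 4 \left(\left(-2\right) \left(-3\right) + 5\right)\right)^{2} = \left(-135 + 4 \left(6 + 5\right)\right)^{2} = \left(-135 + 4 \cdot 11\right)^{2} = \left(-135 + 44\right)^{2} = \left(-91\right)^{2} = 8281$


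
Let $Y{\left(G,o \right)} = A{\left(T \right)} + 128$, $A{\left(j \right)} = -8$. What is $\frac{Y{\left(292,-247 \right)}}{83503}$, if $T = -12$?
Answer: $\frac{120}{83503} \approx 0.0014371$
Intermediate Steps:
$Y{\left(G,o \right)} = 120$ ($Y{\left(G,o \right)} = -8 + 128 = 120$)
$\frac{Y{\left(292,-247 \right)}}{83503} = \frac{120}{83503}$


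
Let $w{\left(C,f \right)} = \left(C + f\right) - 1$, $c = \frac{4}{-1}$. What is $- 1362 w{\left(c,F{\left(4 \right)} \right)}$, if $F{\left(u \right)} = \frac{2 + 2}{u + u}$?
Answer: $6129$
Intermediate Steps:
$c = -4$ ($c = 4 \left(-1\right) = -4$)
$F{\left(u \right)} = \frac{2}{u}$ ($F{\left(u \right)} = \frac{4}{2 u} = 4 \frac{1}{2 u} = \frac{2}{u}$)
$w{\left(C,f \right)} = -1 + C + f$
$- 1362 w{\left(c,F{\left(4 \right)} \right)} = - 1362 \left(-1 - 4 + \frac{2}{4}\right) = - 1362 \left(-1 - 4 + 2 \cdot \frac{1}{4}\right) = - 1362 \left(-1 - 4 + \frac{1}{2}\right) = \left(-1362\right) \left(- \frac{9}{2}\right) = 6129$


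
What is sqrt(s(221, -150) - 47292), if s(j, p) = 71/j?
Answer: I*sqrt(2309772881)/221 ≈ 217.47*I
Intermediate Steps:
sqrt(s(221, -150) - 47292) = sqrt(71/221 - 47292) = sqrt(-10451461/221) = I*sqrt(2309772881)/221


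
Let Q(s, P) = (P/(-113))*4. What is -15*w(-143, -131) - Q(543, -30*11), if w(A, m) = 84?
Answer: -143700/113 ≈ -1271.7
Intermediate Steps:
Q(s, P) = -4*P/113 (Q(s, P) = (P*(-1/113))*4 = -P/113*4 = -4*P/113)
-15*w(-143, -131) - Q(543, -30*11) = -15*84 - (-4)*(-30*11)/113 = -1260 - (-4)*(-330)/113 = -1260 - 1*1320/113 = -1260 - 1320/113 = -143700/113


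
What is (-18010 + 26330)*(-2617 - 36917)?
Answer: -328922880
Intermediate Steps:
(-18010 + 26330)*(-2617 - 36917) = 8320*(-39534) = -328922880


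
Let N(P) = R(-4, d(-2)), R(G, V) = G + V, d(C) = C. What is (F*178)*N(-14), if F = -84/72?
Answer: 1246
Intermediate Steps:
F = -7/6 (F = -84*1/72 = -7/6 ≈ -1.1667)
N(P) = -6 (N(P) = -4 - 2 = -6)
(F*178)*N(-14) = -7/6*178*(-6) = -623/3*(-6) = 1246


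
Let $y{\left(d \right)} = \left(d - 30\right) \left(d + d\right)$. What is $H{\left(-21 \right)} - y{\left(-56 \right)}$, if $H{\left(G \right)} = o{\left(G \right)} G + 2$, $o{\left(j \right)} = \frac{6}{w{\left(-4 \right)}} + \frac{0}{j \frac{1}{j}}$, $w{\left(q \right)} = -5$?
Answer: $- \frac{48024}{5} \approx -9604.8$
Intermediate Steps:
$o{\left(j \right)} = - \frac{6}{5}$ ($o{\left(j \right)} = \frac{6}{-5} + \frac{0}{j \frac{1}{j}} = 6 \left(- \frac{1}{5}\right) + \frac{0}{1} = - \frac{6}{5} + 0 \cdot 1 = - \frac{6}{5} + 0 = - \frac{6}{5}$)
$y{\left(d \right)} = 2 d \left(-30 + d\right)$ ($y{\left(d \right)} = \left(-30 + d\right) 2 d = 2 d \left(-30 + d\right)$)
$H{\left(G \right)} = 2 - \frac{6 G}{5}$ ($H{\left(G \right)} = - \frac{6 G}{5} + 2 = 2 - \frac{6 G}{5}$)
$H{\left(-21 \right)} - y{\left(-56 \right)} = \left(2 - - \frac{126}{5}\right) - 2 \left(-56\right) \left(-30 - 56\right) = \left(2 + \frac{126}{5}\right) - 2 \left(-56\right) \left(-86\right) = \frac{136}{5} - 9632 = - \frac{48024}{5}$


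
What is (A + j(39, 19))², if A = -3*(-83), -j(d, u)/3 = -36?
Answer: 127449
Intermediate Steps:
j(d, u) = 108 (j(d, u) = -3*(-36) = 108)
A = 249
(A + j(39, 19))² = (249 + 108)² = 357² = 127449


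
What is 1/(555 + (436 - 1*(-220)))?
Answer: 1/1211 ≈ 0.00082576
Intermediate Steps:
1/(555 + (436 - 1*(-220))) = 1/(555 + (436 + 220)) = 1/(555 + 656) = 1/1211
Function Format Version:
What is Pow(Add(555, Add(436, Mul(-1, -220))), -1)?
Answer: Rational(1, 1211) ≈ 0.00082576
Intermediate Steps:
Pow(Add(555, Add(436, Mul(-1, -220))), -1) = Pow(Add(555, Add(436, 220)), -1) = Pow(Add(555, 656), -1) = Pow(1211, -1) = Rational(1, 1211)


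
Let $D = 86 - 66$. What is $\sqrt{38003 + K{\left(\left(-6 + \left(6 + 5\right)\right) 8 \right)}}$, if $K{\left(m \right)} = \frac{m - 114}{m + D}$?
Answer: $\frac{\sqrt{34201590}}{30} \approx 194.94$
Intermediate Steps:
$D = 20$
$K{\left(m \right)} = \frac{-114 + m}{20 + m}$ ($K{\left(m \right)} = \frac{m - 114}{m + 20} = \frac{-114 + m}{20 + m}$)
$\sqrt{38003 + K{\left(\left(-6 + \left(6 + 5\right)\right) 8 \right)}} = \sqrt{38003 + \frac{-114 + \left(-6 + \left(6 + 5\right)\right) 8}{20 + \left(-6 + \left(6 + 5\right)\right) 8}} = \sqrt{38003 + \frac{-114 + \left(-6 + 11\right) 8}{20 + \left(-6 + 11\right) 8}} = \sqrt{38003 + \frac{-114 + 5 \cdot 8}{20 + 5 \cdot 8}} = \sqrt{38003 + \frac{-114 + 40}{20 + 40}} = \sqrt{38003 + \frac{1}{60} \left(-74\right)} = \sqrt{38003 - \frac{37}{30}} = \sqrt{\frac{1140053}{30}} = \frac{\sqrt{34201590}}{30}$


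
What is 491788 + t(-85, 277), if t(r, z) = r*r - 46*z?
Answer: 486271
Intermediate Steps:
t(r, z) = r² - 46*z
491788 + t(-85, 277) = 491788 + ((-85)² - 46*277) = 491788 + (7225 - 12742) = 491788 - 5517 = 486271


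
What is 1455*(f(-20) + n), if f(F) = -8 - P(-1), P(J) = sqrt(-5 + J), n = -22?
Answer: -43650 - 1455*I*sqrt(6) ≈ -43650.0 - 3564.0*I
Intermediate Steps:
f(F) = -8 - I*sqrt(6) (f(F) = -8 - sqrt(-5 - 1) = -8 - sqrt(-6) = -8 - I*sqrt(6))
1455*(f(-20) + n) = 1455*((-8 - I*sqrt(6)) - 22) = 1455*(-30 - I*sqrt(6)) = -43650 - 1455*I*sqrt(6)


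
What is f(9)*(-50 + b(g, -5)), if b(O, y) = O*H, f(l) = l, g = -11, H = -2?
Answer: -252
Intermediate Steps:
b(O, y) = -2*O (b(O, y) = O*(-2) = -2*O)
f(9)*(-50 + b(g, -5)) = 9*(-50 - 2*(-11)) = 9*(-50 + 22) = 9*(-28) = -252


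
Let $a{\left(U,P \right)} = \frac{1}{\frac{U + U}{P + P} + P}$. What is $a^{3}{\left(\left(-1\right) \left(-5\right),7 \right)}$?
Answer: $\frac{343}{157464} \approx 0.0021783$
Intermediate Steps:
$a{\left(U,P \right)} = \frac{1}{P + \frac{U}{P}}$ ($a{\left(U,P \right)} = \frac{1}{\frac{2 U}{2 P} + P} = \frac{1}{2 U \frac{1}{2 P} + P} = \frac{1}{\frac{U}{P} + P} = \frac{1}{P + \frac{U}{P}}$)
$a^{3}{\left(\left(-1\right) \left(-5\right),7 \right)} = \left(\frac{7}{\left(-1\right) \left(-5\right) + 7^{2}}\right)^{3} = \left(\frac{7}{5 + 49}\right)^{3} = \left(\frac{7}{54}\right)^{3} = \frac{343}{157464}$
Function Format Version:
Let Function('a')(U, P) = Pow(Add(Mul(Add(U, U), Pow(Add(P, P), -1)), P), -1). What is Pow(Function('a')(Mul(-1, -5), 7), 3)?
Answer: Rational(343, 157464) ≈ 0.0021783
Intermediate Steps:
Function('a')(U, P) = Pow(Add(P, Mul(U, Pow(P, -1))), -1) (Function('a')(U, P) = Pow(Add(Mul(Mul(2, U), Pow(Mul(2, P), -1)), P), -1) = Pow(Add(Mul(Mul(2, U), Mul(Rational(1, 2), Pow(P, -1))), P), -1) = Pow(Add(Mul(U, Pow(P, -1)), P), -1) = Pow(Add(P, Mul(U, Pow(P, -1))), -1))
Pow(Function('a')(Mul(-1, -5), 7), 3) = Pow(Mul(7, Pow(Add(Mul(-1, -5), Pow(7, 2)), -1)), 3) = Pow(Mul(7, Pow(Add(5, 49), -1)), 3) = Pow(Mul(7, Pow(54, -1)), 3) = Pow(Mul(7, Rational(1, 54)), 3) = Pow(Rational(7, 54), 3) = Rational(343, 157464)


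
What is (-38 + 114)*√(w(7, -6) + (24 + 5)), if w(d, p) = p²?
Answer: 76*√65 ≈ 612.73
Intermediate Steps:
(-38 + 114)*√(w(7, -6) + (24 + 5)) = (-38 + 114)*√((-6)² + (24 + 5)) = 76*√(36 + 29) = 76*√65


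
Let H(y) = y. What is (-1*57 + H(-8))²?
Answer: 4225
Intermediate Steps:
(-1*57 + H(-8))² = (-1*57 - 8)² = (-57 - 8)² = (-65)² = 4225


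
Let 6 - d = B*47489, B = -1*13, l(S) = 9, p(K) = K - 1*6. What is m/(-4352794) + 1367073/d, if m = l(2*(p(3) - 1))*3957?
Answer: 5928601003443/2687253962222 ≈ 2.2062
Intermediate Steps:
p(K) = -6 + K (p(K) = K - 6 = -6 + K)
B = -13
d = 617363 (d = 6 - (-13)*47489 = 6 - 1*(-617357) = 6 + 617357 = 617363)
m = 35613 (m = 9*3957 = 35613)
m/(-4352794) + 1367073/d = 35613/(-4352794) + 1367073/617363 = 35613*(-1/4352794) + 1367073*(1/617363) = -35613/4352794 + 1367073/617363 = 5928601003443/2687253962222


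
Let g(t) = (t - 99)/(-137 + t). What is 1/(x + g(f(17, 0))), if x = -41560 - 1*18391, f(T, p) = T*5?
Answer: -26/1558719 ≈ -1.6680e-5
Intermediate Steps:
f(T, p) = 5*T
x = -59951 (x = -41560 - 18391 = -59951)
g(t) = (-99 + t)/(-137 + t)
1/(x + g(f(17, 0))) = 1/(-59951 + (-99 + 5*17)/(-137 + 5*17)) = 1/(-59951 + (-99 + 85)/(-137 + 85)) = 1/(-59951 - 14/(-52)) = 1/(-59951 - 1/52*(-14)) = 1/(-59951 + 7/26) = 1/(-1558719/26) = -26/1558719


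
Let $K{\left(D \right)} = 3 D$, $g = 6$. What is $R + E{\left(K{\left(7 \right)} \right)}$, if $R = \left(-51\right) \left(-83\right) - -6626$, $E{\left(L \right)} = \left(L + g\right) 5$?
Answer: $10994$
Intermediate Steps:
$E{\left(L \right)} = 30 + 5 L$ ($E{\left(L \right)} = \left(L + 6\right) 5 = \left(6 + L\right) 5 = 30 + 5 L$)
$R = 10859$ ($R = 4233 + 6626 = 10859$)
$R + E{\left(K{\left(7 \right)} \right)} = 10859 + \left(30 + 5 \cdot 3 \cdot 7\right) = 10859 + \left(30 + 5 \cdot 21\right) = 10859 + \left(30 + 105\right) = 10859 + 135 = 10994$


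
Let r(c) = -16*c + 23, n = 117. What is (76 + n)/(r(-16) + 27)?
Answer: 193/306 ≈ 0.63072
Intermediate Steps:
r(c) = 23 - 16*c
(76 + n)/(r(-16) + 27) = (76 + 117)/((23 - 16*(-16)) + 27) = 193/((23 + 256) + 27) = 193/(279 + 27) = 193/306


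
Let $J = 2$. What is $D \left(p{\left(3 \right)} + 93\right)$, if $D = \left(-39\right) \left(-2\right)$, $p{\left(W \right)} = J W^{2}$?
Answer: $8658$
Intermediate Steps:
$p{\left(W \right)} = 2 W^{2}$
$D = 78$
$D \left(p{\left(3 \right)} + 93\right) = 78 \left(2 \cdot 3^{2} + 93\right) = 78 \left(2 \cdot 9 + 93\right) = 78 \left(18 + 93\right) = 78 \cdot 111 = 8658$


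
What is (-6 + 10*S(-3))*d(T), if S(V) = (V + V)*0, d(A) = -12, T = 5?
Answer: 72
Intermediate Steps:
S(V) = 0 (S(V) = (2*V)*0 = 0)
(-6 + 10*S(-3))*d(T) = (-6 + 10*0)*(-12) = (-6 + 0)*(-12) = -6*(-12) = 72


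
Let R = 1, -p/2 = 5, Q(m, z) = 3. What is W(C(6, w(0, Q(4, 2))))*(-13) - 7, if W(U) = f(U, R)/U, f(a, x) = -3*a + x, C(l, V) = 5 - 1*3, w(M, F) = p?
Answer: 51/2 ≈ 25.500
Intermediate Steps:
p = -10 (p = -2*5 = -10)
w(M, F) = -10
C(l, V) = 2 (C(l, V) = 5 - 3 = 2)
f(a, x) = x - 3*a
W(U) = (1 - 3*U)/U
W(C(6, w(0, Q(4, 2))))*(-13) - 7 = (-3 + 1/2)*(-13) - 7 = (-3 + ½)*(-13) - 7 = -5/2*(-13) - 7 = 65/2 - 7 = 51/2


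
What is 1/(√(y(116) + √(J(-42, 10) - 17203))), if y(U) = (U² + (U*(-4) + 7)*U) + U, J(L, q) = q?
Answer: (-39440 + I*√17193)^(-½) ≈ 8.37e-6 - 0.0050353*I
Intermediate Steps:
y(U) = U + U² + U*(7 - 4*U) (y(U) = (U² + (-4*U + 7)*U) + U = (U² + (7 - 4*U)*U) + U = (U² + U*(7 - 4*U)) + U = U + U² + U*(7 - 4*U))
1/(√(y(116) + √(J(-42, 10) - 17203))) = 1/(√(116*(8 - 3*116) + √(10 - 17203))) = 1/(√(116*(8 - 348) + √(-17193))) = 1/(√(116*(-340) + I*√17193)) = 1/(√(-39440 + I*√17193)) = (-39440 + I*√17193)^(-½)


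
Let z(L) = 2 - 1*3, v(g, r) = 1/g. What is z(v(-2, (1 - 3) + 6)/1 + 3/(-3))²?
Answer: 1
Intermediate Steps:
z(L) = -1 (z(L) = 2 - 3 = -1)
z(v(-2, (1 - 3) + 6)/1 + 3/(-3))² = (-1)² = 1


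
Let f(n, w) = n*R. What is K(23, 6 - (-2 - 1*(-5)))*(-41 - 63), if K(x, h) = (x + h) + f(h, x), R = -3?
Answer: -1768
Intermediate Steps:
f(n, w) = -3*n (f(n, w) = n*(-3) = -3*n)
K(x, h) = x - 2*h (K(x, h) = (x + h) - 3*h = (h + x) - 3*h = x - 2*h)
K(23, 6 - (-2 - 1*(-5)))*(-41 - 63) = (23 - 2*(6 - (-2 - 1*(-5))))*(-41 - 63) = (23 - 2*(6 - (-2 + 5)))*(-104) = (23 - 2*(6 - 1*3))*(-104) = (23 - 2*(6 - 3))*(-104) = (23 - 2*3)*(-104) = (23 - 6)*(-104) = 17*(-104) = -1768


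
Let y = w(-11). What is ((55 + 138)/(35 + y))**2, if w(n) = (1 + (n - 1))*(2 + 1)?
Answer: 37249/4 ≈ 9312.3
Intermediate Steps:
w(n) = 3*n (w(n) = (1 + (-1 + n))*3 = n*3 = 3*n)
y = -33 (y = 3*(-11) = -33)
((55 + 138)/(35 + y))**2 = ((55 + 138)/(35 - 33))**2 = (193/2)**2 = 37249/4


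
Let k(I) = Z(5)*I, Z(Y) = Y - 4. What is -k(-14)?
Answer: 14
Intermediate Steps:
Z(Y) = -4 + Y
k(I) = I (k(I) = (-4 + 5)*I = 1*I = I)
-k(-14) = -1*(-14) = 14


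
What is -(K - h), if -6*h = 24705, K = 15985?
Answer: -40205/2 ≈ -20103.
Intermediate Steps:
h = -8235/2 (h = -1/6*24705 = -8235/2 ≈ -4117.5)
-(K - h) = -(15985 - 1*(-8235/2)) = -(15985 + 8235/2) = -1*40205/2 = -40205/2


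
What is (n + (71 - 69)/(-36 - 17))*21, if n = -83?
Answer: -92421/53 ≈ -1743.8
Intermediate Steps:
(n + (71 - 69)/(-36 - 17))*21 = (-83 + (71 - 69)/(-36 - 17))*21 = (-83 + 2/(-53))*21 = (-83 + 2*(-1/53))*21 = (-83 - 2/53)*21 = -4401/53*21 = -92421/53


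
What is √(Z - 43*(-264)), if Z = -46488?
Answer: 24*I*√61 ≈ 187.45*I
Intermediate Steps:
√(Z - 43*(-264)) = √(-46488 - 43*(-264)) = √(-46488 + 11352) = √(-35136) = 24*I*√61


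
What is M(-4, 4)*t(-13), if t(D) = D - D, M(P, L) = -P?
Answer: 0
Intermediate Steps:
t(D) = 0
M(-4, 4)*t(-13) = -1*(-4)*0 = 4*0 = 0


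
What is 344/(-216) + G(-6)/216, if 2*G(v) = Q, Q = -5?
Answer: -77/48 ≈ -1.6042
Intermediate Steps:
G(v) = -5/2 (G(v) = (1/2)*(-5) = -5/2)
344/(-216) + G(-6)/216 = 344/(-216) - 5/2/216 = 344*(-1/216) - 5/2*1/216 = -43/27 - 5/432 = -77/48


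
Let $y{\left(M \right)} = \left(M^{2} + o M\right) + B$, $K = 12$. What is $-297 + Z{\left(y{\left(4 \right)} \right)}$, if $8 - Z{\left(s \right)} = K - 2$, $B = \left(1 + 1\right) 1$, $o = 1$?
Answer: $-299$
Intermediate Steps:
$B = 2$ ($B = 2 \cdot 1 = 2$)
$y{\left(M \right)} = 2 + M + M^{2}$ ($y{\left(M \right)} = \left(M^{2} + 1 M\right) + 2 = \left(M^{2} + M\right) + 2 = \left(M + M^{2}\right) + 2 = 2 + M + M^{2}$)
$Z{\left(s \right)} = -2$ ($Z{\left(s \right)} = 8 - \left(12 - 2\right) = 8 - 10 = -2$)
$-297 + Z{\left(y{\left(4 \right)} \right)} = -297 - 2 = -299$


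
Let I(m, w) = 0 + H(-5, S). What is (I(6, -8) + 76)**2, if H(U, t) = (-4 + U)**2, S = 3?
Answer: 24649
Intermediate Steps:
I(m, w) = 81 (I(m, w) = 0 + (-4 - 5)**2 = 0 + (-9)**2 = 0 + 81 = 81)
(I(6, -8) + 76)**2 = (81 + 76)**2 = 157**2 = 24649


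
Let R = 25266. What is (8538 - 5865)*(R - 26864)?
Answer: -4271454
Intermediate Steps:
(8538 - 5865)*(R - 26864) = (8538 - 5865)*(25266 - 26864) = 2673*(-1598) = -4271454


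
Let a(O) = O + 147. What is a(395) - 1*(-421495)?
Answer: 422037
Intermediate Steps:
a(O) = 147 + O
a(395) - 1*(-421495) = (147 + 395) - 1*(-421495) = 542 + 421495 = 422037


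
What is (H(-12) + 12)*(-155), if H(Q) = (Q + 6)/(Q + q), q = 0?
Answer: -3875/2 ≈ -1937.5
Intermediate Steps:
H(Q) = (6 + Q)/Q (H(Q) = (Q + 6)/(Q + 0) = (6 + Q)/Q)
(H(-12) + 12)*(-155) = ((6 - 12)/(-12) + 12)*(-155) = (-1/12*(-6) + 12)*(-155) = (½ + 12)*(-155) = (25/2)*(-155) = -3875/2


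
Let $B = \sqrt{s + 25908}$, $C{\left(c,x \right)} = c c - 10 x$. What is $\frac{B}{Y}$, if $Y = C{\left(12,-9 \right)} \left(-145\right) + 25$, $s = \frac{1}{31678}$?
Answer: $- \frac{\sqrt{1039942648510}}{214808518} \approx -0.0047474$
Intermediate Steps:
$C{\left(c,x \right)} = c^{2} - 10 x$
$s = \frac{1}{31678} \approx 3.1568 \cdot 10^{-5}$
$Y = -33905$ ($Y = \left(12^{2} - -90\right) \left(-145\right) + 25 = \left(144 + 90\right) \left(-145\right) + 25 = 234 \left(-145\right) + 25 = -33930 + 25 = -33905$)
$B = \frac{5 \sqrt{1039942648510}}{31678}$ ($B = \sqrt{\frac{1}{31678} + 25908} = \sqrt{\frac{820713625}{31678}} = \frac{5 \sqrt{1039942648510}}{31678} \approx 160.96$)
$\frac{B}{Y} = \frac{\frac{5}{31678} \sqrt{1039942648510}}{-33905} = \frac{5 \sqrt{1039942648510}}{31678} \left(- \frac{1}{33905}\right) = - \frac{\sqrt{1039942648510}}{214808518}$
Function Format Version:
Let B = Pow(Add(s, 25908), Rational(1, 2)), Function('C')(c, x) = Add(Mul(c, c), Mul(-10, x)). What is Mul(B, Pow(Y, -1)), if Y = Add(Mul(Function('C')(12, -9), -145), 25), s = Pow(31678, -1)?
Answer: Mul(Rational(-1, 214808518), Pow(1039942648510, Rational(1, 2))) ≈ -0.0047474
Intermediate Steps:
Function('C')(c, x) = Add(Pow(c, 2), Mul(-10, x))
s = Rational(1, 31678) ≈ 3.1568e-5
Y = -33905 (Y = Add(Mul(Add(Pow(12, 2), Mul(-10, -9)), -145), 25) = Add(Mul(Add(144, 90), -145), 25) = Add(Mul(234, -145), 25) = Add(-33930, 25) = -33905)
B = Mul(Rational(5, 31678), Pow(1039942648510, Rational(1, 2))) (B = Pow(Add(Rational(1, 31678), 25908), Rational(1, 2)) = Pow(Rational(820713625, 31678), Rational(1, 2)) = Mul(Rational(5, 31678), Pow(1039942648510, Rational(1, 2))) ≈ 160.96)
Mul(B, Pow(Y, -1)) = Mul(Mul(Rational(5, 31678), Pow(1039942648510, Rational(1, 2))), Pow(-33905, -1)) = Mul(Mul(Rational(5, 31678), Pow(1039942648510, Rational(1, 2))), Rational(-1, 33905)) = Mul(Rational(-1, 214808518), Pow(1039942648510, Rational(1, 2)))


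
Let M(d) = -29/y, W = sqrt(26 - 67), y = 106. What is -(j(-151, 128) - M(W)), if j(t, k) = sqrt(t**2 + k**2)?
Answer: -29/106 - sqrt(39185) ≈ -198.23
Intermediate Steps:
j(t, k) = sqrt(k**2 + t**2)
W = I*sqrt(41) (W = sqrt(-41) = I*sqrt(41) ≈ 6.4031*I)
M(d) = -29/106
-(j(-151, 128) - M(W)) = -(sqrt(128**2 + (-151)**2) - 1*(-29/106)) = -(sqrt(16384 + 22801) + 29/106) = -(sqrt(39185) + 29/106) = -(29/106 + sqrt(39185)) = -29/106 - sqrt(39185)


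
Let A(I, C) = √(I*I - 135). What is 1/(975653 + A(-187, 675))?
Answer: 975653/951898741575 - √34834/951898741575 ≈ 1.0248e-6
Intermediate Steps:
A(I, C) = √(-135 + I²) (A(I, C) = √(I² - 135) = √(-135 + I²))
1/(975653 + A(-187, 675)) = 1/(975653 + √(-135 + (-187)²)) = 1/(975653 + √(-135 + 34969)) = 1/(975653 + √34834)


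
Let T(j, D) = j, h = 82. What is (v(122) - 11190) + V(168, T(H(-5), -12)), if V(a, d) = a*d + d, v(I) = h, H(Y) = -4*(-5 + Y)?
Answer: -4348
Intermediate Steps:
H(Y) = 20 - 4*Y
v(I) = 82
V(a, d) = d + a*d
(v(122) - 11190) + V(168, T(H(-5), -12)) = (82 - 11190) + (20 - 4*(-5))*(1 + 168) = -11108 + (20 + 20)*169 = -11108 + 40*169 = -11108 + 6760 = -4348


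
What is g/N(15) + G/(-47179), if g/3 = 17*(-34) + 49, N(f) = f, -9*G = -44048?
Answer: -224839459/2123055 ≈ -105.90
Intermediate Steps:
G = 44048/9 (G = -⅑*(-44048) = 44048/9 ≈ 4894.2)
g = -1587 (g = 3*(17*(-34) + 49) = 3*(-578 + 49) = 3*(-529) = -1587)
g/N(15) + G/(-47179) = -1587/15 + (44048/9)/(-47179) = -1587*1/15 + (44048/9)*(-1/47179) = -529/5 - 44048/424611 = -224839459/2123055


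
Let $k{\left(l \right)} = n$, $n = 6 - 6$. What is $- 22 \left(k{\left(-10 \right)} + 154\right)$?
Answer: $-3388$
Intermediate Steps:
$n = 0$ ($n = 6 - 6 = 0$)
$k{\left(l \right)} = 0$
$- 22 \left(k{\left(-10 \right)} + 154\right) = - 22 \left(0 + 154\right) = \left(-22\right) 154 = -3388$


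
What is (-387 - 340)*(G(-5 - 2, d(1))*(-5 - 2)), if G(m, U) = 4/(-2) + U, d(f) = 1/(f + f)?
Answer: -15267/2 ≈ -7633.5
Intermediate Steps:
d(f) = 1/(2*f)
G(m, U) = -2 + U (G(m, U) = 4*(-1/2) + U = -2 + U)
(-387 - 340)*(G(-5 - 2, d(1))*(-5 - 2)) = (-387 - 340)*((-2 + (1/2)/1)*(-5 - 2)) = -727*(-2 + (1/2)*1)*(-7) = -727*(-2 + 1/2)*(-7) = -(-2181)*(-7)/2 = -727*21/2 = -15267/2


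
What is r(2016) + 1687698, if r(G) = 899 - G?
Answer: 1686581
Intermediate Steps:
r(2016) + 1687698 = (899 - 1*2016) + 1687698 = (899 - 2016) + 1687698 = -1117 + 1687698 = 1686581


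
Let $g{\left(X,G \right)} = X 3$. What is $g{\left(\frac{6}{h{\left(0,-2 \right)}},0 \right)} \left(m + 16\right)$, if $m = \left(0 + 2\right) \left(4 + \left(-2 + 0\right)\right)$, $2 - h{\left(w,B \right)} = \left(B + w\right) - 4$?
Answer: $45$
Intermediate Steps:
$h{\left(w,B \right)} = 6 - B - w$ ($h{\left(w,B \right)} = 2 - \left(\left(B + w\right) - 4\right) = 2 - \left(-4 + B + w\right) = 6 - B - w$)
$m = 4$ ($m = 2 \left(4 - 2\right) = 2 \cdot 2 = 4$)
$g{\left(X,G \right)} = 3 X$
$g{\left(\frac{6}{h{\left(0,-2 \right)}},0 \right)} \left(m + 16\right) = 3 \frac{6}{6 - -2 - 0} \left(4 + 16\right) = 3 \frac{6}{6 + 2 + 0} \cdot 20 = 3 \cdot \frac{6}{8} \cdot 20 = 3 \cdot 6 \cdot \frac{1}{8} \cdot 20 = 3 \cdot \frac{3}{4} \cdot 20 = \frac{9}{4} \cdot 20 = 45$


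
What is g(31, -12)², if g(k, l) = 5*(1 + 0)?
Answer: 25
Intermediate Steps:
g(k, l) = 5 (g(k, l) = 5*1 = 5)
g(31, -12)² = 5² = 25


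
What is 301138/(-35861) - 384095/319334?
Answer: -109937632887/11451636574 ≈ -9.6002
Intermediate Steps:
301138/(-35861) - 384095/319334 = 301138*(-1/35861) - 384095*1/319334 = -301138/35861 - 384095/319334 = -109937632887/11451636574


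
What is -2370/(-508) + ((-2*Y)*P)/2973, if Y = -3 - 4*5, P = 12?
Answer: 1221071/251714 ≈ 4.8510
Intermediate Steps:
Y = -23 (Y = -3 - 20 = -23)
-2370/(-508) + ((-2*Y)*P)/2973 = -2370/(-508) + (-2*(-23)*12)/2973 = -2370*(-1/508) + (46*12)*(1/2973) = 1185/254 + 552*(1/2973) = 1185/254 + 184/991 = 1221071/251714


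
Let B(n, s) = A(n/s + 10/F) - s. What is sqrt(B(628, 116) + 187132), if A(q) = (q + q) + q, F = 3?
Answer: 5*sqrt(6292101)/29 ≈ 432.48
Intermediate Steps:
A(q) = 3*q (A(q) = 2*q + q = 3*q)
B(n, s) = 10 - s + 3*n/s (B(n, s) = 3*(n/s + 10/3) - s = 3*(10/3 + n/s) - s = (10 + 3*n/s) - s = 10 - s + 3*n/s)
sqrt(B(628, 116) + 187132) = sqrt((10 - 1*116 + 3*628/116) + 187132) = sqrt((10 - 116 + 3*628*(1/116)) + 187132) = sqrt((10 - 116 + 471/29) + 187132) = sqrt(-2603/29 + 187132) = sqrt(5424225/29) = 5*sqrt(6292101)/29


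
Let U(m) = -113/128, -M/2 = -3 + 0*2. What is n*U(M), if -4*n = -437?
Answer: -49381/512 ≈ -96.447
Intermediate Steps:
n = 437/4 (n = -1/4*(-437) = 437/4 ≈ 109.25)
M = 6 (M = -2*(-3 + 0*2) = -2*(-3 + 0) = -2*(-3) = 6)
U(m) = -113/128 (U(m) = -113*1/128 = -113/128)
n*U(M) = (437/4)*(-113/128) = -49381/512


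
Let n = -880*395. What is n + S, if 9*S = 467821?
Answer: -2660579/9 ≈ -2.9562e+5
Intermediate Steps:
S = 467821/9 (S = (⅑)*467821 = 467821/9 ≈ 51980.)
n = -347600
n + S = -347600 + 467821/9 = -2660579/9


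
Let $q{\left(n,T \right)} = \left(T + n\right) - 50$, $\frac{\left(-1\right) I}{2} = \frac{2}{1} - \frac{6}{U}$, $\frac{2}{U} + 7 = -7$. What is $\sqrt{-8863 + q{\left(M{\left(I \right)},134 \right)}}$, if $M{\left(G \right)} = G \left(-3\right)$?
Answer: $i \sqrt{8515} \approx 92.277 i$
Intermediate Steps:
$U = - \frac{1}{7}$ ($U = \frac{2}{-7 - 7} = \frac{2}{-14} = 2 \left(- \frac{1}{14}\right) = - \frac{1}{7} \approx -0.14286$)
$I = -88$ ($I = - 2 \left(\frac{2}{1} - \frac{6}{- \frac{1}{7}}\right) = - 2 \left(2 \cdot 1 - -42\right) = - 2 \left(2 + 42\right) = \left(-2\right) 44 = -88$)
$M{\left(G \right)} = - 3 G$
$q{\left(n,T \right)} = -50 + T + n$
$\sqrt{-8863 + q{\left(M{\left(I \right)},134 \right)}} = \sqrt{-8863 - -348} = \sqrt{-8863 + \left(-50 + 134 + 264\right)} = \sqrt{-8863 + 348} = \sqrt{-8515} = i \sqrt{8515}$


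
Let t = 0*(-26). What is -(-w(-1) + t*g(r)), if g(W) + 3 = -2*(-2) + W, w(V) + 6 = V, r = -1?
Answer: -7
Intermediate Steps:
w(V) = -6 + V
g(W) = 1 + W (g(W) = -3 + (-2*(-2) + W) = -3 + (4 + W) = 1 + W)
t = 0
-(-w(-1) + t*g(r)) = -(-(-6 - 1) + 0*(1 - 1)) = -(-1*(-7) + 0*0) = -(7 + 0) = -1*7 = -7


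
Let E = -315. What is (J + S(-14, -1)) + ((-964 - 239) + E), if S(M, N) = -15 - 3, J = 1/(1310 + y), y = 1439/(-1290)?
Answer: -2593474806/1688461 ≈ -1536.0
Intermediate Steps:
y = -1439/1290 (y = 1439*(-1/1290) = -1439/1290 ≈ -1.1155)
J = 1290/1688461 (J = 1/(1310 - 1439/1290) = 1/(1688461/1290) = 1290/1688461 ≈ 0.00076401)
S(M, N) = -18
(J + S(-14, -1)) + ((-964 - 239) + E) = (1290/1688461 - 18) + ((-964 - 239) - 315) = -30391008/1688461 + (-1203 - 315) = -30391008/1688461 - 1518 = -2593474806/1688461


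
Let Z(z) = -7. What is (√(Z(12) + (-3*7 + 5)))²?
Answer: -23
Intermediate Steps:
(√(Z(12) + (-3*7 + 5)))² = (√(-7 + (-3*7 + 5)))² = (√(-7 + (-21 + 5)))² = (√(-7 - 16))² = (√(-23))² = (I*√23)² = -23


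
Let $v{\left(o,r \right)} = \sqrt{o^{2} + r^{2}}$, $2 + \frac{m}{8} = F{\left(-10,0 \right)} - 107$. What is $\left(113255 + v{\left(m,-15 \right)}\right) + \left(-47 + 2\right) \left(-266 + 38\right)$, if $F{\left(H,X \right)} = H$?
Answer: $123515 + \sqrt{906529} \approx 1.2447 \cdot 10^{5}$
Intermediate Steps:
$m = -952$ ($m = -16 + 8 \left(-10 - 107\right) = -16 + 8 \left(-117\right) = -16 - 936 = -952$)
$\left(113255 + v{\left(m,-15 \right)}\right) + \left(-47 + 2\right) \left(-266 + 38\right) = \left(113255 + \sqrt{\left(-952\right)^{2} + \left(-15\right)^{2}}\right) + \left(-47 + 2\right) \left(-266 + 38\right) = \left(113255 + \sqrt{906304 + 225}\right) - -10260 = \left(113255 + \sqrt{906529}\right) + 10260 = 123515 + \sqrt{906529}$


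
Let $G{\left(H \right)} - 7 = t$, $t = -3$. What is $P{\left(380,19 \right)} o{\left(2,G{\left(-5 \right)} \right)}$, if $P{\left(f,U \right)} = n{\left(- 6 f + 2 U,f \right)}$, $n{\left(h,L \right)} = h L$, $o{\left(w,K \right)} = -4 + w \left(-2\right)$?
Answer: $6815680$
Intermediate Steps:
$G{\left(H \right)} = 4$ ($G{\left(H \right)} = 7 - 3 = 4$)
$o{\left(w,K \right)} = -4 - 2 w$
$n{\left(h,L \right)} = L h$
$P{\left(f,U \right)} = f \left(- 6 f + 2 U\right)$
$P{\left(380,19 \right)} o{\left(2,G{\left(-5 \right)} \right)} = 2 \cdot 380 \left(19 - 1140\right) \left(-4 - 4\right) = 2 \cdot 380 \left(-1121\right) \left(-8\right) = \left(-851960\right) \left(-8\right) = 6815680$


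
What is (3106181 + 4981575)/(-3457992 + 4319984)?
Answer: 2021939/215498 ≈ 9.3826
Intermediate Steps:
(3106181 + 4981575)/(-3457992 + 4319984) = 8087756/861992 = 8087756*(1/861992) = 2021939/215498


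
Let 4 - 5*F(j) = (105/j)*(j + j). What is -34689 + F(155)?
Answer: -173651/5 ≈ -34730.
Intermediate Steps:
F(j) = -206/5 (F(j) = 4/5 - 105/j*(j + j)/5 = 4/5 - 105/j*2*j/5 = 4/5 - 1/5*210 = 4/5 - 42 = -206/5)
-34689 + F(155) = -34689 - 206/5 = -173651/5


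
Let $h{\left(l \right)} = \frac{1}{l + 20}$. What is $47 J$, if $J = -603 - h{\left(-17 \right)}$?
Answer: $- \frac{85070}{3} \approx -28357.0$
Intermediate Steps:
$h{\left(l \right)} = \frac{1}{20 + l}$
$J = - \frac{1810}{3}$ ($J = -603 - \frac{1}{20 - 17} = -603 - \frac{1}{3} = - \frac{1810}{3} \approx -603.33$)
$47 J = 47 \left(- \frac{1810}{3}\right) = - \frac{85070}{3}$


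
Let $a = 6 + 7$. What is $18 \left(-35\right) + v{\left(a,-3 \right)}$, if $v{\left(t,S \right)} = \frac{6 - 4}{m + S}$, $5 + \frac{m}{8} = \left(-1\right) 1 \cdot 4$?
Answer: $- \frac{47252}{75} \approx -630.03$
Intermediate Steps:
$m = -72$ ($m = -40 + 8 \left(-1\right) 1 \cdot 4 = -40 + 8 \left(\left(-1\right) 4\right) = -40 + 8 \left(-4\right) = -40 - 32 = -72$)
$a = 13$
$v{\left(t,S \right)} = \frac{2}{-72 + S}$ ($v{\left(t,S \right)} = \frac{6 - 4}{-72 + S} = \frac{2}{-72 + S}$)
$18 \left(-35\right) + v{\left(a,-3 \right)} = 18 \left(-35\right) + \frac{2}{-72 - 3} = -630 + \frac{2}{-75} = -630 + 2 \left(- \frac{1}{75}\right) = -630 - \frac{2}{75} = - \frac{47252}{75}$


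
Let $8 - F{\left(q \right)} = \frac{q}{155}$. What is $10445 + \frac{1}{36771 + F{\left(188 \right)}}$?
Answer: $\frac{59542318020}{5700557} \approx 10445.0$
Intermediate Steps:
$F{\left(q \right)} = 8 - \frac{q}{155}$
$10445 + \frac{1}{36771 + F{\left(188 \right)}} = 10445 + \frac{1}{36771 + \left(8 - \frac{188}{155}\right)} = 10445 + \frac{1}{36771 + \frac{1052}{155}} = 10445 + \frac{1}{\frac{5700557}{155}} = 10445 + \frac{155}{5700557} = \frac{59542318020}{5700557}$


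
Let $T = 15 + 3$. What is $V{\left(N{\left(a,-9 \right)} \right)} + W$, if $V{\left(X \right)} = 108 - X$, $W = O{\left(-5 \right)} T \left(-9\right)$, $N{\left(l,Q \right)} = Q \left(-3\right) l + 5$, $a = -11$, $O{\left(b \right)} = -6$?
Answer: $1372$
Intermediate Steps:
$T = 18$
$N{\left(l,Q \right)} = 5 - 3 Q l$ ($N{\left(l,Q \right)} = - 3 Q l + 5 = 5 - 3 Q l$)
$W = 972$ ($W = \left(-6\right) 18 \left(-9\right) = \left(-108\right) \left(-9\right) = 972$)
$V{\left(N{\left(a,-9 \right)} \right)} + W = \left(108 - \left(5 - \left(-27\right) \left(-11\right)\right)\right) + 972 = \left(108 - \left(5 - 297\right)\right) + 972 = \left(108 - -292\right) + 972 = \left(108 + 292\right) + 972 = 400 + 972 = 1372$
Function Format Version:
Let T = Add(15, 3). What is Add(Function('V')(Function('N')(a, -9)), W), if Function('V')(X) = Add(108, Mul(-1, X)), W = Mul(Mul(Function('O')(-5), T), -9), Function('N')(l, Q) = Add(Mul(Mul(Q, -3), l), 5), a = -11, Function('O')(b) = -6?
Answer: 1372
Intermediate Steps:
T = 18
Function('N')(l, Q) = Add(5, Mul(-3, Q, l)) (Function('N')(l, Q) = Add(Mul(Mul(-3, Q), l), 5) = Add(Mul(-3, Q, l), 5) = Add(5, Mul(-3, Q, l)))
W = 972 (W = Mul(Mul(-6, 18), -9) = Mul(-108, -9) = 972)
Add(Function('V')(Function('N')(a, -9)), W) = Add(Add(108, Mul(-1, Add(5, Mul(-3, -9, -11)))), 972) = Add(Add(108, Mul(-1, Add(5, -297))), 972) = Add(Add(108, Mul(-1, -292)), 972) = Add(Add(108, 292), 972) = Add(400, 972) = 1372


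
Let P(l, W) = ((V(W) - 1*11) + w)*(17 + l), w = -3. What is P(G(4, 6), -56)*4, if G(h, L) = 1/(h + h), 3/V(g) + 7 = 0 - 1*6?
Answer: -25345/26 ≈ -974.81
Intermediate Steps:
V(g) = -3/13 (V(g) = 3/(-7 + (0 - 1*6)) = 3/(-7 + (0 - 6)) = 3/(-7 - 6) = 3/(-13) = 3*(-1/13) = -3/13)
G(h, L) = 1/(2*h)
P(l, W) = -3145/13 - 185*l/13 (P(l, W) = ((-3/13 - 1*11) - 3)*(17 + l) = ((-3/13 - 11) - 3)*(17 + l) = (-146/13 - 3)*(17 + l) = -185*(17 + l)/13 = -3145/13 - 185*l/13)
P(G(4, 6), -56)*4 = (-3145/13 - 185/(26*4))*4 = (-3145/13 - 185/13*⅛)*4 = (-3145/13 - 185/104)*4 = -25345/104*4 = -25345/26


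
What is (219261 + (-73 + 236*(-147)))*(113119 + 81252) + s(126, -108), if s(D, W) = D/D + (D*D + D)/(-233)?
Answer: 8355536563959/233 ≈ 3.5861e+10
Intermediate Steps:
s(D, W) = 1 - D/233 - D²/233 (s(D, W) = 1 + (D² + D)*(-1/233) = 1 + (D + D²)*(-1/233) = 1 + (-D/233 - D²/233) = 1 - D/233 - D²/233)
(219261 + (-73 + 236*(-147)))*(113119 + 81252) + s(126, -108) = (219261 + (-73 + 236*(-147)))*(113119 + 81252) + (1 - 1/233*126 - 1/233*126²) = (219261 + (-73 - 34692))*194371 + (1 - 126/233 - 1/233*15876) = (219261 - 34765)*194371 + (1 - 126/233 - 15876/233) = 184496*194371 - 15769/233 = 35860672016 - 15769/233 = 8355536563959/233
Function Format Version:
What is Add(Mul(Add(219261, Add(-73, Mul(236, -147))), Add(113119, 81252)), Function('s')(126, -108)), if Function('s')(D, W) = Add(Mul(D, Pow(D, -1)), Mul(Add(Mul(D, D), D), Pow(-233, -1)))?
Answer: Rational(8355536563959, 233) ≈ 3.5861e+10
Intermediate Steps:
Function('s')(D, W) = Add(1, Mul(Rational(-1, 233), D), Mul(Rational(-1, 233), Pow(D, 2))) (Function('s')(D, W) = Add(1, Mul(Add(Pow(D, 2), D), Rational(-1, 233))) = Add(1, Mul(Add(D, Pow(D, 2)), Rational(-1, 233))) = Add(1, Add(Mul(Rational(-1, 233), D), Mul(Rational(-1, 233), Pow(D, 2)))) = Add(1, Mul(Rational(-1, 233), D), Mul(Rational(-1, 233), Pow(D, 2))))
Add(Mul(Add(219261, Add(-73, Mul(236, -147))), Add(113119, 81252)), Function('s')(126, -108)) = Add(Mul(Add(219261, Add(-73, Mul(236, -147))), Add(113119, 81252)), Add(1, Mul(Rational(-1, 233), 126), Mul(Rational(-1, 233), Pow(126, 2)))) = Add(Mul(Add(219261, Add(-73, -34692)), 194371), Add(1, Rational(-126, 233), Mul(Rational(-1, 233), 15876))) = Add(Mul(Add(219261, -34765), 194371), Add(1, Rational(-126, 233), Rational(-15876, 233))) = Add(Mul(184496, 194371), Rational(-15769, 233)) = Add(35860672016, Rational(-15769, 233)) = Rational(8355536563959, 233)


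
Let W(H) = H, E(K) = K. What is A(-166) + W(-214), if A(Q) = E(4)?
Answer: -210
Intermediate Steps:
A(Q) = 4
A(-166) + W(-214) = 4 - 214 = -210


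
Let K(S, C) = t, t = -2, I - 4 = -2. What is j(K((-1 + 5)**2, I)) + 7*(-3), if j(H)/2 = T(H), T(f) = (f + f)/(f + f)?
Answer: -19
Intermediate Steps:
I = 2 (I = 4 - 2 = 2)
K(S, C) = -2
T(f) = 1 (T(f) = (2*f)/((2*f)) = (2*f)*(1/(2*f)) = 1)
j(H) = 2 (j(H) = 2*1 = 2)
j(K((-1 + 5)**2, I)) + 7*(-3) = 2 + 7*(-3) = 2 - 21 = -19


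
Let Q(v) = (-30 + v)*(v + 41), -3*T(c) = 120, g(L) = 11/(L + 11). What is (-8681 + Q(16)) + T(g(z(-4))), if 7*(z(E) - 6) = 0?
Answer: -9519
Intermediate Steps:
z(E) = 6 (z(E) = 6 + (⅐)*0 = 6 + 0 = 6)
g(L) = 11/(11 + L)
T(c) = -40 (T(c) = -⅓*120 = -40)
Q(v) = (-30 + v)*(41 + v)
(-8681 + Q(16)) + T(g(z(-4))) = (-8681 + (-1230 + 16² + 11*16)) - 40 = (-8681 + (-1230 + 256 + 176)) - 40 = (-8681 - 798) - 40 = -9479 - 40 = -9519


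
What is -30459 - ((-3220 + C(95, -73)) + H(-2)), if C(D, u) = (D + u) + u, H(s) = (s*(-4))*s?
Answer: -27172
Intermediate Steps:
H(s) = -4*s² (H(s) = (-4*s)*s = -4*s²)
C(D, u) = D + 2*u
-30459 - ((-3220 + C(95, -73)) + H(-2)) = -30459 - ((-3220 + (95 + 2*(-73))) - 4*(-2)²) = -30459 - ((-3220 + (95 - 146)) - 4*4) = -30459 - ((-3220 - 51) - 16) = -30459 - (-3271 - 16) = -30459 - 1*(-3287) = -30459 + 3287 = -27172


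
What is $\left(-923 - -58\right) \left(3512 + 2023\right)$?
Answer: $-4787775$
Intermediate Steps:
$\left(-923 - -58\right) \left(3512 + 2023\right) = \left(-923 + \left(-718 + 776\right)\right) 5535 = \left(-923 + 58\right) 5535 = \left(-865\right) 5535 = -4787775$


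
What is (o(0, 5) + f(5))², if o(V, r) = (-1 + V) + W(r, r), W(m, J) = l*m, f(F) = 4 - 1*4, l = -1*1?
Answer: 36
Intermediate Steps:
l = -1
f(F) = 0 (f(F) = 4 - 4 = 0)
W(m, J) = -m
o(V, r) = -1 + V - r (o(V, r) = (-1 + V) - r = -1 + V - r)
(o(0, 5) + f(5))² = ((-1 + 0 - 1*5) + 0)² = ((-1 + 0 - 5) + 0)² = (-6 + 0)² = (-6)² = 36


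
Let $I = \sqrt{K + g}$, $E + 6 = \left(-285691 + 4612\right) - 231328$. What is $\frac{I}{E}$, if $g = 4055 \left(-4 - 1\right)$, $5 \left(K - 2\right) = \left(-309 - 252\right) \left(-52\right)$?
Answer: $- \frac{i \sqrt{360965}}{2562065} \approx - 0.0002345 i$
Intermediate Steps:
$K = \frac{29182}{5}$ ($K = 2 + \frac{\left(-309 - 252\right) \left(-52\right)}{5} = 2 + \frac{\left(-561\right) \left(-52\right)}{5} = 2 + \frac{1}{5} \cdot 29172 = 2 + \frac{29172}{5} = \frac{29182}{5} \approx 5836.4$)
$E = -512413$ ($E = -6 + \left(\left(-285691 + 4612\right) - 231328\right) = -6 - 512407 = -512413$)
$g = -20275$ ($g = 4055 \left(-4 - 1\right) = 4055 \left(-5\right) = -20275$)
$I = \frac{i \sqrt{360965}}{5}$ ($I = \sqrt{\frac{29182}{5} - 20275} = \sqrt{- \frac{72193}{5}} = \frac{i \sqrt{360965}}{5} \approx 120.16 i$)
$\frac{I}{E} = \frac{\frac{1}{5} i \sqrt{360965}}{-512413} = \frac{i \sqrt{360965}}{5} \left(- \frac{1}{512413}\right) = - \frac{i \sqrt{360965}}{2562065}$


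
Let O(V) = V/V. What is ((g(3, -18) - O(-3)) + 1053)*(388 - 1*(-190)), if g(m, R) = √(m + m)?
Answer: 608056 + 578*√6 ≈ 6.0947e+5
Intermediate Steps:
g(m, R) = √2*√m (g(m, R) = √(2*m) = √2*√m)
O(V) = 1
((g(3, -18) - O(-3)) + 1053)*(388 - 1*(-190)) = ((√2*√3 - 1*1) + 1053)*(388 - 1*(-190)) = ((√6 - 1) + 1053)*(388 + 190) = ((-1 + √6) + 1053)*578 = (1052 + √6)*578 = 608056 + 578*√6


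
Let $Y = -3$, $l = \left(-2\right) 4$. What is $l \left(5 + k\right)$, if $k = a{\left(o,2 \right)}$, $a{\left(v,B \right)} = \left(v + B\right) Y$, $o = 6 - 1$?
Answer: $128$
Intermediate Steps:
$l = -8$
$o = 5$ ($o = 6 - 1 = 5$)
$a{\left(v,B \right)} = - 3 B - 3 v$ ($a{\left(v,B \right)} = \left(v + B\right) \left(-3\right) = \left(B + v\right) \left(-3\right) = - 3 B - 3 v$)
$k = -21$ ($k = \left(-3\right) 2 - 15 = -6 - 15 = -21$)
$l \left(5 + k\right) = - 8 \left(5 - 21\right) = \left(-8\right) \left(-16\right) = 128$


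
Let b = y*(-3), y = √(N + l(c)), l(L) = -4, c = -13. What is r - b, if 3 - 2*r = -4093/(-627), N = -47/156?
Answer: -1106/627 + I*√26169/26 ≈ -1.764 + 6.2219*I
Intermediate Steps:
N = -47/156 (N = -47*1/156 = -47/156 ≈ -0.30128)
y = I*√26169/78 (y = √(-47/156 - 4) = √(-671/156) = I*√26169/78 ≈ 2.074*I)
b = -I*√26169/26 (b = (I*√26169/78)*(-3) = -I*√26169/26 ≈ -6.2219*I)
r = -1106/627 (r = 3/2 - (-4093)/(2*(-627)) = 3/2 - (-4093)*(-1)/(2*627) = 3/2 - ½*4093/627 = 3/2 - 4093/1254 = -1106/627 ≈ -1.7640)
r - b = -1106/627 - (-1)*I*√26169/26 = -1106/627 + I*√26169/26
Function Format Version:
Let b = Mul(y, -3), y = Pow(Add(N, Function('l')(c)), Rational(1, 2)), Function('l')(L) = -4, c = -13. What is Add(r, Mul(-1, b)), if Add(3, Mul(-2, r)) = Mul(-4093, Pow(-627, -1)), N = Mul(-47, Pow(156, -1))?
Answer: Add(Rational(-1106, 627), Mul(Rational(1, 26), I, Pow(26169, Rational(1, 2)))) ≈ Add(-1.7640, Mul(6.2219, I))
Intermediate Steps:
N = Rational(-47, 156) (N = Mul(-47, Rational(1, 156)) = Rational(-47, 156) ≈ -0.30128)
y = Mul(Rational(1, 78), I, Pow(26169, Rational(1, 2))) (y = Pow(Add(Rational(-47, 156), -4), Rational(1, 2)) = Pow(Rational(-671, 156), Rational(1, 2)) = Mul(Rational(1, 78), I, Pow(26169, Rational(1, 2))) ≈ Mul(2.0740, I))
b = Mul(Rational(-1, 26), I, Pow(26169, Rational(1, 2))) (b = Mul(Mul(Rational(1, 78), I, Pow(26169, Rational(1, 2))), -3) = Mul(Rational(-1, 26), I, Pow(26169, Rational(1, 2))) ≈ Mul(-6.2219, I))
r = Rational(-1106, 627) (r = Add(Rational(3, 2), Mul(Rational(-1, 2), Mul(-4093, Pow(-627, -1)))) = Add(Rational(3, 2), Mul(Rational(-1, 2), Mul(-4093, Rational(-1, 627)))) = Add(Rational(3, 2), Mul(Rational(-1, 2), Rational(4093, 627))) = Add(Rational(3, 2), Rational(-4093, 1254)) = Rational(-1106, 627) ≈ -1.7640)
Add(r, Mul(-1, b)) = Add(Rational(-1106, 627), Mul(-1, Mul(Rational(-1, 26), I, Pow(26169, Rational(1, 2))))) = Add(Rational(-1106, 627), Mul(Rational(1, 26), I, Pow(26169, Rational(1, 2))))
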